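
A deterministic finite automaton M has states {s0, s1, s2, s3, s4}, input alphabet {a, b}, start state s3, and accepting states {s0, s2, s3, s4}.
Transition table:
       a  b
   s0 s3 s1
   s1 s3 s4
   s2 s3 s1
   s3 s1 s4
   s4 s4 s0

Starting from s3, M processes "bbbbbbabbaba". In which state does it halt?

s3 --b--> s4
s4 --b--> s0
s0 --b--> s1
s1 --b--> s4
s4 --b--> s0
s0 --b--> s1
s1 --a--> s3
s3 --b--> s4
s4 --b--> s0
s0 --a--> s3
s3 --b--> s4
s4 --a--> s4

s4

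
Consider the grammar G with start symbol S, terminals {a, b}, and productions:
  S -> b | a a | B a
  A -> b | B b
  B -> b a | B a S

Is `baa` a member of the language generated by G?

S ⇒ Ba ⇒ baa

yes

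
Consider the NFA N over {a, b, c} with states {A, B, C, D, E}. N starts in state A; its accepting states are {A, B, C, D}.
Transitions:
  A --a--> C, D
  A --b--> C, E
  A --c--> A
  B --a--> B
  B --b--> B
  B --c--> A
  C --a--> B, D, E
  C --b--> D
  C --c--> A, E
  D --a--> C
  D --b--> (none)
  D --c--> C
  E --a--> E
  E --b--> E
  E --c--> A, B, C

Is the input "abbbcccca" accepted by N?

Start: {A}
read a: {C, D}
read b: {D}
read b: {}
The reachable set is empty and stays empty for the remaining 6 symbols.
Reachable ∩ accepting = {} — empty.

rejected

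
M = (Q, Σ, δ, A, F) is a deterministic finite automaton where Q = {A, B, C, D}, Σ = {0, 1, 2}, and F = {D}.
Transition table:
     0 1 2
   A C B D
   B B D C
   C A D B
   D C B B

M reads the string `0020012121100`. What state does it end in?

A --0--> C
C --0--> A
A --2--> D
D --0--> C
C --0--> A
A --1--> B
B --2--> C
C --1--> D
D --2--> B
B --1--> D
D --1--> B
B --0--> B
B --0--> B

B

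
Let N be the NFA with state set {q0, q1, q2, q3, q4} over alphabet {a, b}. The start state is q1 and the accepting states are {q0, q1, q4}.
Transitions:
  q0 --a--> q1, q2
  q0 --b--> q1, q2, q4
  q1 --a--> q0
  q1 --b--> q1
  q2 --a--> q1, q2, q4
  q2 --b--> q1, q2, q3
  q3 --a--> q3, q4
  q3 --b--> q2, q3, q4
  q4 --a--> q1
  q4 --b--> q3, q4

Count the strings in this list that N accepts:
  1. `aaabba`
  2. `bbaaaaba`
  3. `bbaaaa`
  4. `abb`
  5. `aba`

5

`aaabba`: accepted
`bbaaaaba`: accepted
`bbaaaa`: accepted
`abb`: accepted
`aba`: accepted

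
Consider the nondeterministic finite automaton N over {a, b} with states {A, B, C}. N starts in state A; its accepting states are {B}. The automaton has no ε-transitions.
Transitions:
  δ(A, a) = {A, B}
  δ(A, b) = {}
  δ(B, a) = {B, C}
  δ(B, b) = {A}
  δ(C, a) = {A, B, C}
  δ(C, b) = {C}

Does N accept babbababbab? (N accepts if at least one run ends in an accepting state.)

rejected

Start: {A}
read b: {}
The reachable set is empty and stays empty for the remaining 10 symbols.
Reachable ∩ accepting = {} — empty.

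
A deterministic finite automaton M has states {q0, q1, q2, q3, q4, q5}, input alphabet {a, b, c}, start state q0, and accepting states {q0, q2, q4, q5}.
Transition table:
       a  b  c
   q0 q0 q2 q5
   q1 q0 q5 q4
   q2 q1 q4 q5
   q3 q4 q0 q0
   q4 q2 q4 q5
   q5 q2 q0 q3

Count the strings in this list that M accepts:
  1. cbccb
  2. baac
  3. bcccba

2

cbccb: accepted
baac: accepted
bcccba: rejected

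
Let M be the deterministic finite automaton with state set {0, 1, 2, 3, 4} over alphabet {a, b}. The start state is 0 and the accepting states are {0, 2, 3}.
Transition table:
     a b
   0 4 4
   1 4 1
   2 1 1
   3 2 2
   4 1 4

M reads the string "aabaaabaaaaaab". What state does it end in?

4

0 --a--> 4
4 --a--> 1
1 --b--> 1
1 --a--> 4
4 --a--> 1
1 --a--> 4
4 --b--> 4
4 --a--> 1
1 --a--> 4
4 --a--> 1
1 --a--> 4
4 --a--> 1
1 --a--> 4
4 --b--> 4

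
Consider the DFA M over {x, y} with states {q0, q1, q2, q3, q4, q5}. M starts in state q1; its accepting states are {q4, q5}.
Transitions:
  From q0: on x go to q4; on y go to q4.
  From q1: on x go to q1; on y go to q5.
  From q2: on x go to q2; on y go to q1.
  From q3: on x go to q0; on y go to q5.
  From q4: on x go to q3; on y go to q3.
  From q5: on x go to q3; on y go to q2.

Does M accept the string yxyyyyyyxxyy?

rejected

q1 --y--> q5
q5 --x--> q3
q3 --y--> q5
q5 --y--> q2
q2 --y--> q1
q1 --y--> q5
q5 --y--> q2
q2 --y--> q1
q1 --x--> q1
q1 --x--> q1
q1 --y--> q5
q5 --y--> q2
End in state q2, which is not an accepting state.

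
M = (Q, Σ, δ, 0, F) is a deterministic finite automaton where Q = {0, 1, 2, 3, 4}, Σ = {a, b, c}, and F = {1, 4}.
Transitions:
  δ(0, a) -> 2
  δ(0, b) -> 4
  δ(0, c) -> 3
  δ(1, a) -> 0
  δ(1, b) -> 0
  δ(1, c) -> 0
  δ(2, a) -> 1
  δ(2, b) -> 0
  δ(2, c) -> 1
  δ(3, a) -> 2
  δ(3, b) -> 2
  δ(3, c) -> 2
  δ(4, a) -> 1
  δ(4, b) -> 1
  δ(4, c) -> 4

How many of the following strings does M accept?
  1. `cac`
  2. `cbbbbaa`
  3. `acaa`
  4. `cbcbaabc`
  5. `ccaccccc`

1

`cac`: accepted
`cbbbbaa`: rejected
`acaa`: rejected
`cbcbaabc`: rejected
`ccaccccc`: rejected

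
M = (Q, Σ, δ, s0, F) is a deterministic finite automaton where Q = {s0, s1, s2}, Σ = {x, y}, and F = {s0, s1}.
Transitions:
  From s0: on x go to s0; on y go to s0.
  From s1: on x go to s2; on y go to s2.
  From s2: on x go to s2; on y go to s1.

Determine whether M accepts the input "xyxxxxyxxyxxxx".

s0 --x--> s0
s0 --y--> s0
s0 --x--> s0
s0 --x--> s0
s0 --x--> s0
s0 --x--> s0
s0 --y--> s0
s0 --x--> s0
s0 --x--> s0
s0 --y--> s0
s0 --x--> s0
s0 --x--> s0
s0 --x--> s0
s0 --x--> s0
End in state s0, which is an accepting state.

accepted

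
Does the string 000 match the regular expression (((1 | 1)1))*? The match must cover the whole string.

no

000 cannot be split into zero or more pieces each matching ((1|1)1).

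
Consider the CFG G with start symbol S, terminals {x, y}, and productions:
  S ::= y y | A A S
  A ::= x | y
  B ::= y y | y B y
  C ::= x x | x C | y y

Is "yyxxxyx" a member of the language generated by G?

no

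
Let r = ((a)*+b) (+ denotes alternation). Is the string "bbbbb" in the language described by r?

Neither (a)* nor b matches bbbbb.

no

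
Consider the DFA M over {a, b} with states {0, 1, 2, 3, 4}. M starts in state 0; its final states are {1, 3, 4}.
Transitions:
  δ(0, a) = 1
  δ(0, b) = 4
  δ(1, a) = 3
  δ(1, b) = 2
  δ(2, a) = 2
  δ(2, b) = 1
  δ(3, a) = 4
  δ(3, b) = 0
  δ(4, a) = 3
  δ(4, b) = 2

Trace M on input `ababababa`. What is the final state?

0 --a--> 1
1 --b--> 2
2 --a--> 2
2 --b--> 1
1 --a--> 3
3 --b--> 0
0 --a--> 1
1 --b--> 2
2 --a--> 2

2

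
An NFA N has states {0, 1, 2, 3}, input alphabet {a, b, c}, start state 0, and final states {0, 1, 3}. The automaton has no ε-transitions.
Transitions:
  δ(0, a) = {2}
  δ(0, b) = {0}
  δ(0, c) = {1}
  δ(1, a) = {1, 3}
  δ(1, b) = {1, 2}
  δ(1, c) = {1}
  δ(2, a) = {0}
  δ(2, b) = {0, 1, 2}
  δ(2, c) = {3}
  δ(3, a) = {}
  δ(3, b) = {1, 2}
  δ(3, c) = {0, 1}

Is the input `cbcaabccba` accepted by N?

Start: {0}
read c: {1}
read b: {1, 2}
read c: {1, 3}
read a: {1, 3}
read a: {1, 3}
read b: {1, 2}
read c: {1, 3}
read c: {0, 1}
read b: {0, 1, 2}
read a: {0, 1, 2, 3}
Reachable ∩ accepting = {0, 1, 3} — nonempty.

accepted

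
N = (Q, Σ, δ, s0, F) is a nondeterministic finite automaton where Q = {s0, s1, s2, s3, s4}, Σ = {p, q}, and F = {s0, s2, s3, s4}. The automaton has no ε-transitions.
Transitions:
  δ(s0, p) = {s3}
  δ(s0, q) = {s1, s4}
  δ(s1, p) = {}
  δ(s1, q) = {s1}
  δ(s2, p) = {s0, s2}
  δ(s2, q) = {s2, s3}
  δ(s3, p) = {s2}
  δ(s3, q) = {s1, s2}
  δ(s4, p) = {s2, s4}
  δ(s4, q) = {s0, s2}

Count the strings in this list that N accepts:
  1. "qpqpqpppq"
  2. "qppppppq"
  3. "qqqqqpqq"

3

"qpqpqpppq": accepted
"qppppppq": accepted
"qqqqqpqq": accepted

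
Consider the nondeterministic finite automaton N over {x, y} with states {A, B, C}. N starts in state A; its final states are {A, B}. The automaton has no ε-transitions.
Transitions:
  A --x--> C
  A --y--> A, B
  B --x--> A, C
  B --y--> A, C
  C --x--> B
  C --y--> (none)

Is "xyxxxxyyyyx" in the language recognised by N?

rejected

Start: {A}
read x: {C}
read y: {}
The reachable set is empty and stays empty for the remaining 9 symbols.
Reachable ∩ accepting = {} — empty.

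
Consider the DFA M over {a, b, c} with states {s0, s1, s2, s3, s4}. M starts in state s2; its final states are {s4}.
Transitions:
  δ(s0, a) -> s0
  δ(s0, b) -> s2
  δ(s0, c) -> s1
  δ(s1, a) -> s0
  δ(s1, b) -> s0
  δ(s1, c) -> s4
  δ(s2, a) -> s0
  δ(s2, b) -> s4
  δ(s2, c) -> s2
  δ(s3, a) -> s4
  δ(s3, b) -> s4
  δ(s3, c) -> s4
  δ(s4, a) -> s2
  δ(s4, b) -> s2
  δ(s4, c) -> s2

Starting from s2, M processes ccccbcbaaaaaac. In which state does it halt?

s1

s2 --c--> s2
s2 --c--> s2
s2 --c--> s2
s2 --c--> s2
s2 --b--> s4
s4 --c--> s2
s2 --b--> s4
s4 --a--> s2
s2 --a--> s0
s0 --a--> s0
s0 --a--> s0
s0 --a--> s0
s0 --a--> s0
s0 --c--> s1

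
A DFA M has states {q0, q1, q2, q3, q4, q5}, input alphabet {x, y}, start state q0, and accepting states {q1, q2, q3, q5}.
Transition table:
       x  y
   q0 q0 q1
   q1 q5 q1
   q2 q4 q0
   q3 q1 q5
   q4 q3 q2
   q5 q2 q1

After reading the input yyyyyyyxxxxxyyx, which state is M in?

q5

q0 --y--> q1
q1 --y--> q1
q1 --y--> q1
q1 --y--> q1
q1 --y--> q1
q1 --y--> q1
q1 --y--> q1
q1 --x--> q5
q5 --x--> q2
q2 --x--> q4
q4 --x--> q3
q3 --x--> q1
q1 --y--> q1
q1 --y--> q1
q1 --x--> q5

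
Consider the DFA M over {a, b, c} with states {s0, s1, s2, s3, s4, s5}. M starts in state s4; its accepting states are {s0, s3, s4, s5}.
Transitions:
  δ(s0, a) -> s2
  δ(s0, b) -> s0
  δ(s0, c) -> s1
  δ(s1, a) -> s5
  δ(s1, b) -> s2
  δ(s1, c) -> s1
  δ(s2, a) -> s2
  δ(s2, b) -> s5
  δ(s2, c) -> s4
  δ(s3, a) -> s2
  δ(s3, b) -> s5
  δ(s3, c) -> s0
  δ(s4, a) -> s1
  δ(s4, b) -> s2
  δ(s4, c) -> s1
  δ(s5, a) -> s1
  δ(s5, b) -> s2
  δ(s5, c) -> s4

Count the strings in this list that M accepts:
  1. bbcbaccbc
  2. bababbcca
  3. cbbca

2

bbcbaccbc: accepted
bababbcca: accepted
cbbca: rejected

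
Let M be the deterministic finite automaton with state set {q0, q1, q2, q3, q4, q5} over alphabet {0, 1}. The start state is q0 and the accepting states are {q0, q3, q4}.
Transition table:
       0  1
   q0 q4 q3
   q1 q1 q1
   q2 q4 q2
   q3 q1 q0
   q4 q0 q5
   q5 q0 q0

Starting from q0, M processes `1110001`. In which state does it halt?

q0 --1--> q3
q3 --1--> q0
q0 --1--> q3
q3 --0--> q1
q1 --0--> q1
q1 --0--> q1
q1 --1--> q1

q1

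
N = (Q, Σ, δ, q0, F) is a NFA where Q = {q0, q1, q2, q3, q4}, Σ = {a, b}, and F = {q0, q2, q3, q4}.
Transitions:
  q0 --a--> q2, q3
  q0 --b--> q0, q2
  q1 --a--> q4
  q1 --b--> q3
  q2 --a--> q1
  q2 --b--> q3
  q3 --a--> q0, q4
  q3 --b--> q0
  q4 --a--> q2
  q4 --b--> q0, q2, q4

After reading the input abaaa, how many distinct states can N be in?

Start: {q0}
read a: {q2, q3}
read b: {q0, q3}
read a: {q0, q2, q3, q4}
read a: {q0, q1, q2, q3, q4}
read a: {q0, q1, q2, q3, q4}
Final reachable set {q0, q1, q2, q3, q4} has 5 states.

5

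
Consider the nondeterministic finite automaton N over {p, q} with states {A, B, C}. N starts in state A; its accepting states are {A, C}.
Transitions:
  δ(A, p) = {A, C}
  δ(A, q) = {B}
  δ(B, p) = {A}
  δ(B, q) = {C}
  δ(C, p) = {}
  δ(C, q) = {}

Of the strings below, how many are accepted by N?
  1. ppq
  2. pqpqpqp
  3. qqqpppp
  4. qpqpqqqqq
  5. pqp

ppq: rejected
pqpqpqp: accepted
qqqpppp: rejected
qpqpqqqqq: rejected
pqp: accepted

2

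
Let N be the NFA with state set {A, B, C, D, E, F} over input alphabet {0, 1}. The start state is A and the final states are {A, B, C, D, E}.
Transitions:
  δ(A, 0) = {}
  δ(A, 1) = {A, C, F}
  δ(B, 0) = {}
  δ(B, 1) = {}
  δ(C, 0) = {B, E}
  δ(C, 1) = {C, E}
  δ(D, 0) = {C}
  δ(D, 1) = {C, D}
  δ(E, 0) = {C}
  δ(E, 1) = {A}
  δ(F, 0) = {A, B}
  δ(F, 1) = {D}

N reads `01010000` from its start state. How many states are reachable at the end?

0

Start: {A}
read 0: {}
The reachable set is empty and stays empty for the remaining 7 symbols.
Final reachable set {} has 0 states.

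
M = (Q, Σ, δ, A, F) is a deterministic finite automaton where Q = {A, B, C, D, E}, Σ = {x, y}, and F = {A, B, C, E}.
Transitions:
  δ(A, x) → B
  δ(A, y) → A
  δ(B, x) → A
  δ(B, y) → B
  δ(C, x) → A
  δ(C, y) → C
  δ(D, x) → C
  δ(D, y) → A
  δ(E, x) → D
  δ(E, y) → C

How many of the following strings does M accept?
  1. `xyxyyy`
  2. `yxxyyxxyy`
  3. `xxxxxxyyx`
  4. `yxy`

4

`xyxyyy`: accepted
`yxxyyxxyy`: accepted
`xxxxxxyyx`: accepted
`yxy`: accepted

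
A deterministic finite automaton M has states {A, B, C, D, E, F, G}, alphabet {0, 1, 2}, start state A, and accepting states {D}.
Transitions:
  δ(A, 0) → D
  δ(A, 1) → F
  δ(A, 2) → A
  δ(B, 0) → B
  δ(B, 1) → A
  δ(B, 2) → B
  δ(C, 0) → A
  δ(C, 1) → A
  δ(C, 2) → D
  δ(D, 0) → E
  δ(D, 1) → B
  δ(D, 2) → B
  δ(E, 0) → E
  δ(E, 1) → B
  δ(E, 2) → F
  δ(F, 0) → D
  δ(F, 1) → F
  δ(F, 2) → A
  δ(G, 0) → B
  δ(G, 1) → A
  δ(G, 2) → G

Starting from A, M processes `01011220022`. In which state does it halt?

A

A --0--> D
D --1--> B
B --0--> B
B --1--> A
A --1--> F
F --2--> A
A --2--> A
A --0--> D
D --0--> E
E --2--> F
F --2--> A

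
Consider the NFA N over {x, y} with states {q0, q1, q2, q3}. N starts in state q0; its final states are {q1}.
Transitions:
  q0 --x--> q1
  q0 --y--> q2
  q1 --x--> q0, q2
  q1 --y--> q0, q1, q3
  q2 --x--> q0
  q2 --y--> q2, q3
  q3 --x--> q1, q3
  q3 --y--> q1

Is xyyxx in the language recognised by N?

Start: {q0}
read x: {q1}
read y: {q0, q1, q3}
read y: {q0, q1, q2, q3}
read x: {q0, q1, q2, q3}
read x: {q0, q1, q2, q3}
Reachable ∩ accepting = {q1} — nonempty.

accepted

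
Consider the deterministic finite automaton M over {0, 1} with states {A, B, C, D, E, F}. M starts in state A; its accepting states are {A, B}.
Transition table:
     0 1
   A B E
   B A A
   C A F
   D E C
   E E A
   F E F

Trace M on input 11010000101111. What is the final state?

A --1--> E
E --1--> A
A --0--> B
B --1--> A
A --0--> B
B --0--> A
A --0--> B
B --0--> A
A --1--> E
E --0--> E
E --1--> A
A --1--> E
E --1--> A
A --1--> E

E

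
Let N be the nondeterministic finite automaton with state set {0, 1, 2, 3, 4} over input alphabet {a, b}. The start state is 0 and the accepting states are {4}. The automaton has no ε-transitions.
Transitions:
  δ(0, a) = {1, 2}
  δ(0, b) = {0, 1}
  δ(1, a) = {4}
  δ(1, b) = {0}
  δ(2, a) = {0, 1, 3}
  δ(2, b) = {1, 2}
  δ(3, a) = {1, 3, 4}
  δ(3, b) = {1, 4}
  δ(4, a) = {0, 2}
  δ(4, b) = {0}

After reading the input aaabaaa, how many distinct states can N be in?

5

Start: {0}
read a: {1, 2}
read a: {0, 1, 3, 4}
read a: {0, 1, 2, 3, 4}
read b: {0, 1, 2, 4}
read a: {0, 1, 2, 3, 4}
read a: {0, 1, 2, 3, 4}
read a: {0, 1, 2, 3, 4}
Final reachable set {0, 1, 2, 3, 4} has 5 states.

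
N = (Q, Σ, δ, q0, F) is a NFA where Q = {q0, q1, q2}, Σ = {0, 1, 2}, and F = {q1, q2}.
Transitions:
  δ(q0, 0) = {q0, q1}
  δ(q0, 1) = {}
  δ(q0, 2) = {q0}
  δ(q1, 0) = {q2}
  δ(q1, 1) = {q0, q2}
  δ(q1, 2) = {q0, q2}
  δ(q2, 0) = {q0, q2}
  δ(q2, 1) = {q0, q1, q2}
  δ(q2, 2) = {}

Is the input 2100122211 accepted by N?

rejected

Start: {q0}
read 2: {q0}
read 1: {}
The reachable set is empty and stays empty for the remaining 8 symbols.
Reachable ∩ accepting = {} — empty.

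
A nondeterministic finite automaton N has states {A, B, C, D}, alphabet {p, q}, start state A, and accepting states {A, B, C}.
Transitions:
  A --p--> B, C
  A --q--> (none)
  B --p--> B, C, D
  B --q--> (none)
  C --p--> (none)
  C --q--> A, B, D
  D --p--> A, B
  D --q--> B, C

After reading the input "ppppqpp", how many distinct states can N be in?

Start: {A}
read p: {B, C}
read p: {B, C, D}
read p: {A, B, C, D}
read p: {A, B, C, D}
read q: {A, B, C, D}
read p: {A, B, C, D}
read p: {A, B, C, D}
Final reachable set {A, B, C, D} has 4 states.

4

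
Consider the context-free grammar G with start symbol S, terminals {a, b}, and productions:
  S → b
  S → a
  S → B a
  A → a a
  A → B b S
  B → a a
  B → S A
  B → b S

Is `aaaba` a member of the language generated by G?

no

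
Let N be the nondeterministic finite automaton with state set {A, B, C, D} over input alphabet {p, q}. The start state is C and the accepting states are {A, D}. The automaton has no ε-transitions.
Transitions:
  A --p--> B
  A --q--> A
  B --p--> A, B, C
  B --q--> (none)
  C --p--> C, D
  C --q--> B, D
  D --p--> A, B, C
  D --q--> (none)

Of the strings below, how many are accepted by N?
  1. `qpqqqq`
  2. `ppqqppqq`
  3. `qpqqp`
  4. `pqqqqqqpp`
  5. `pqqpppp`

`qpqqqq`: accepted
`ppqqppqq`: accepted
`qpqqp`: rejected
`pqqqqqqpp`: rejected
`pqqpppp`: rejected

2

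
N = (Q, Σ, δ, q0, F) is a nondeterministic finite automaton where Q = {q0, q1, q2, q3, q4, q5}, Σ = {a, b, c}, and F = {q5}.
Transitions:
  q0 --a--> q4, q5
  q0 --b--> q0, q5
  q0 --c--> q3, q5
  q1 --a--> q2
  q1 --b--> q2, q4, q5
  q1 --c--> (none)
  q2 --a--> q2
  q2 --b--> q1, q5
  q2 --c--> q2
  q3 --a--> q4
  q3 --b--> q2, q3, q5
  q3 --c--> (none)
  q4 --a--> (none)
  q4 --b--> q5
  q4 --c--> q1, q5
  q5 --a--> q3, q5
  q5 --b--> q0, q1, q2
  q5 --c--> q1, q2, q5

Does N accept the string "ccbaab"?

Start: {q0}
read c: {q3, q5}
read c: {q1, q2, q5}
read b: {q0, q1, q2, q4, q5}
read a: {q2, q3, q4, q5}
read a: {q2, q3, q4, q5}
read b: {q0, q1, q2, q3, q5}
Reachable ∩ accepting = {q5} — nonempty.

accepted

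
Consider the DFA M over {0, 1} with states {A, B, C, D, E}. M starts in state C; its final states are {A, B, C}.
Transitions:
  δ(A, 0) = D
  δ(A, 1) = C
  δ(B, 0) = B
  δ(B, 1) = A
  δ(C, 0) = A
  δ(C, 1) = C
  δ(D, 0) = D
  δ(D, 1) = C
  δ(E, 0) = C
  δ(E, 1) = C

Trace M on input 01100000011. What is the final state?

C --0--> A
A --1--> C
C --1--> C
C --0--> A
A --0--> D
D --0--> D
D --0--> D
D --0--> D
D --0--> D
D --1--> C
C --1--> C

C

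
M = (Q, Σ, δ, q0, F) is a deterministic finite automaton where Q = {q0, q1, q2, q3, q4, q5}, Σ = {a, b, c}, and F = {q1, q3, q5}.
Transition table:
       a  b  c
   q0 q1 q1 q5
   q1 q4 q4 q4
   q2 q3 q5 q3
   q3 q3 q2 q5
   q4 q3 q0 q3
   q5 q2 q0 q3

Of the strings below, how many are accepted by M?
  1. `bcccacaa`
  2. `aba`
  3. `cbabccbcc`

3

`bcccacaa`: accepted
`aba`: accepted
`cbabccbcc`: accepted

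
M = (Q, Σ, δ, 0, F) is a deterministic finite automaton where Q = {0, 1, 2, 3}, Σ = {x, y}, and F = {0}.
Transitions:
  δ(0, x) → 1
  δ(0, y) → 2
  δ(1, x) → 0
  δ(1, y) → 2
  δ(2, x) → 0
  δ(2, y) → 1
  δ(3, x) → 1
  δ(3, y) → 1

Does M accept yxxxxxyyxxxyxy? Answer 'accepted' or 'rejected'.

rejected

0 --y--> 2
2 --x--> 0
0 --x--> 1
1 --x--> 0
0 --x--> 1
1 --x--> 0
0 --y--> 2
2 --y--> 1
1 --x--> 0
0 --x--> 1
1 --x--> 0
0 --y--> 2
2 --x--> 0
0 --y--> 2
End in state 2, which is not an accepting state.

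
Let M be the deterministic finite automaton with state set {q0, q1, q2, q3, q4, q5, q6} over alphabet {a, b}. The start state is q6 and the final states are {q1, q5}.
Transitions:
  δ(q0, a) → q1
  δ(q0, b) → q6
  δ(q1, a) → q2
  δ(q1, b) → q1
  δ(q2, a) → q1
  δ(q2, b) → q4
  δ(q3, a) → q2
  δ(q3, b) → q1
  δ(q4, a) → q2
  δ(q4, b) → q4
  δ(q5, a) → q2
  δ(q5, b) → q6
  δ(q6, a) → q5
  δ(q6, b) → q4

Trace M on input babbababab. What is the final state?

q4

q6 --b--> q4
q4 --a--> q2
q2 --b--> q4
q4 --b--> q4
q4 --a--> q2
q2 --b--> q4
q4 --a--> q2
q2 --b--> q4
q4 --a--> q2
q2 --b--> q4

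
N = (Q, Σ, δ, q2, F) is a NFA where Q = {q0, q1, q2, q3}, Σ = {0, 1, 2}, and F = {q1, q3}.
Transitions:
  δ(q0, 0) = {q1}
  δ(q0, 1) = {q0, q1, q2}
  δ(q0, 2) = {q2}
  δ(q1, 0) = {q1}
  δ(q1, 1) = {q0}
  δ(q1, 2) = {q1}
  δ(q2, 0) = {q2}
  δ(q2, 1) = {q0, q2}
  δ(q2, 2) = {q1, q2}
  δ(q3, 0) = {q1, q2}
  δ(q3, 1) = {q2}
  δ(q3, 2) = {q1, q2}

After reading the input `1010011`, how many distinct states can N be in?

Start: {q2}
read 1: {q0, q2}
read 0: {q1, q2}
read 1: {q0, q2}
read 0: {q1, q2}
read 0: {q1, q2}
read 1: {q0, q2}
read 1: {q0, q1, q2}
Final reachable set {q0, q1, q2} has 3 states.

3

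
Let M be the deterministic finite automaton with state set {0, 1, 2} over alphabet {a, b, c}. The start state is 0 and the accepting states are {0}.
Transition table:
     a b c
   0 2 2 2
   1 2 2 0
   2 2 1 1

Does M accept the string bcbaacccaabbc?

0 --b--> 2
2 --c--> 1
1 --b--> 2
2 --a--> 2
2 --a--> 2
2 --c--> 1
1 --c--> 0
0 --c--> 2
2 --a--> 2
2 --a--> 2
2 --b--> 1
1 --b--> 2
2 --c--> 1
End in state 1, which is not an accepting state.

rejected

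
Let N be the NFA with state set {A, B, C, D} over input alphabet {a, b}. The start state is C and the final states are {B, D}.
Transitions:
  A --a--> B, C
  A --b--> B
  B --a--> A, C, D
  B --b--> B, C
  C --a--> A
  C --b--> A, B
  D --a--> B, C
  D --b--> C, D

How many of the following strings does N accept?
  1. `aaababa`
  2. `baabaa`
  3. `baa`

`aaababa`: accepted
`baabaa`: accepted
`baa`: accepted

3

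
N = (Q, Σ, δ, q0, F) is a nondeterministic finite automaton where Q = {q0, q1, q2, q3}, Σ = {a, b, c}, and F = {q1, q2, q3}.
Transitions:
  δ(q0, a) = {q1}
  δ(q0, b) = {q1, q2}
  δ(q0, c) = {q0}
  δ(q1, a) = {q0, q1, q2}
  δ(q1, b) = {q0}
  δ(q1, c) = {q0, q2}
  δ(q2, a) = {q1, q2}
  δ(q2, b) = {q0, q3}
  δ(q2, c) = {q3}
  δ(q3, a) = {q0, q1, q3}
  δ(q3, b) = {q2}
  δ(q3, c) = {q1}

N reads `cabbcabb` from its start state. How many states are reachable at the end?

4

Start: {q0}
read c: {q0}
read a: {q1}
read b: {q0}
read b: {q1, q2}
read c: {q0, q2, q3}
read a: {q0, q1, q2, q3}
read b: {q0, q1, q2, q3}
read b: {q0, q1, q2, q3}
Final reachable set {q0, q1, q2, q3} has 4 states.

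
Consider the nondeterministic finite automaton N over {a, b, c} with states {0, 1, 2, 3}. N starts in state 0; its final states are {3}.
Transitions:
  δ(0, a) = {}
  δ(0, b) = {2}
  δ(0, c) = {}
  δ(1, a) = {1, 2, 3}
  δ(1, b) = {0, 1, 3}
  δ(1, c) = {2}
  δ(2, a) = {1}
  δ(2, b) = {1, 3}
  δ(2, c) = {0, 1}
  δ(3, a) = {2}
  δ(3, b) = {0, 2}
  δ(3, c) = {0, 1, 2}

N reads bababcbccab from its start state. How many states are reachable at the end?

4

Start: {0}
read b: {2}
read a: {1}
read b: {0, 1, 3}
read a: {1, 2, 3}
read b: {0, 1, 2, 3}
read c: {0, 1, 2}
read b: {0, 1, 2, 3}
read c: {0, 1, 2}
read c: {0, 1, 2}
read a: {1, 2, 3}
read b: {0, 1, 2, 3}
Final reachable set {0, 1, 2, 3} has 4 states.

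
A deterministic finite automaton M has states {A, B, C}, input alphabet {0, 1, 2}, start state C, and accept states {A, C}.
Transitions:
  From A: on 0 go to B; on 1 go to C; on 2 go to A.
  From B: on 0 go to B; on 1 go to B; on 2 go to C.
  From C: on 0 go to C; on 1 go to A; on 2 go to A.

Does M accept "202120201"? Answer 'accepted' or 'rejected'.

C --2--> A
A --0--> B
B --2--> C
C --1--> A
A --2--> A
A --0--> B
B --2--> C
C --0--> C
C --1--> A
End in state A, which is an accepting state.

accepted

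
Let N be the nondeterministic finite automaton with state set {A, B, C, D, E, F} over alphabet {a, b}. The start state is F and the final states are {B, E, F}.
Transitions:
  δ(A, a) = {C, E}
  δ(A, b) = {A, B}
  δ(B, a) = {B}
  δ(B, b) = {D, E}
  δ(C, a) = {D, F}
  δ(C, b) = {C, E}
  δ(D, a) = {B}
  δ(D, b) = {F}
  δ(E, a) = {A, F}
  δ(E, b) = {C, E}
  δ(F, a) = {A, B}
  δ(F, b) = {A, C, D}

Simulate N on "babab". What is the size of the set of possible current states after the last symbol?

Start: {F}
read b: {A, C, D}
read a: {B, C, D, E, F}
read b: {A, C, D, E, F}
read a: {A, B, C, D, E, F}
read b: {A, B, C, D, E, F}
Final reachable set {A, B, C, D, E, F} has 6 states.

6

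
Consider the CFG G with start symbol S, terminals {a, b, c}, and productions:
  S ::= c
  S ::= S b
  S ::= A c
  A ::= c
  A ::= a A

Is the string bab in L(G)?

no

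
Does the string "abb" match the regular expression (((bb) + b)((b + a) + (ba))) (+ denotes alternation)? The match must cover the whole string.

no

No split of abb into u·v has ((bb)+b) matching u and ((b+a)+(ba)) matching v.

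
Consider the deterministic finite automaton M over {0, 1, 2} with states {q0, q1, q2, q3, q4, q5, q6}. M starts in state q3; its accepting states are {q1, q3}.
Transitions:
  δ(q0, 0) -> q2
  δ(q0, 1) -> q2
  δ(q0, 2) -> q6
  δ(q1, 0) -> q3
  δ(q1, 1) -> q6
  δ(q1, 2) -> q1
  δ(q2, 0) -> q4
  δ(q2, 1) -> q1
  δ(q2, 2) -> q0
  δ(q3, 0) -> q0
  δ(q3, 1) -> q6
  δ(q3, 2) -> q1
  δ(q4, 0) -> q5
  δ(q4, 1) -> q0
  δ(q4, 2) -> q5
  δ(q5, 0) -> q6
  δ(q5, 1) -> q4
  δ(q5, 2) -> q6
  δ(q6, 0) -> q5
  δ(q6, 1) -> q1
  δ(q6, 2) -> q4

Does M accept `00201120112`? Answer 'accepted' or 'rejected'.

q3 --0--> q0
q0 --0--> q2
q2 --2--> q0
q0 --0--> q2
q2 --1--> q1
q1 --1--> q6
q6 --2--> q4
q4 --0--> q5
q5 --1--> q4
q4 --1--> q0
q0 --2--> q6
End in state q6, which is not an accepting state.

rejected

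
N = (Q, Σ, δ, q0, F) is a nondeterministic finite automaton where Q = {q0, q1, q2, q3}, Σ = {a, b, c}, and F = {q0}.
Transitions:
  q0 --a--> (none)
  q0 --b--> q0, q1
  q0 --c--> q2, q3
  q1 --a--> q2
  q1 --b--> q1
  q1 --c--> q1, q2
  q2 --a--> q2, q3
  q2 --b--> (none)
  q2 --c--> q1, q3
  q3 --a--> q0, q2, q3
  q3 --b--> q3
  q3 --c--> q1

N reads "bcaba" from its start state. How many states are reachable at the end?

Start: {q0}
read b: {q0, q1}
read c: {q1, q2, q3}
read a: {q0, q2, q3}
read b: {q0, q1, q3}
read a: {q0, q2, q3}
Final reachable set {q0, q2, q3} has 3 states.

3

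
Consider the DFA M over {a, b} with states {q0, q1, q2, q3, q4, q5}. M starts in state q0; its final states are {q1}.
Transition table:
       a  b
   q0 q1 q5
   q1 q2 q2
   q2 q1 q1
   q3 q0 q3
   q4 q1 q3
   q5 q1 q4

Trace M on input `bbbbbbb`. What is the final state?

q3

q0 --b--> q5
q5 --b--> q4
q4 --b--> q3
q3 --b--> q3
q3 --b--> q3
q3 --b--> q3
q3 --b--> q3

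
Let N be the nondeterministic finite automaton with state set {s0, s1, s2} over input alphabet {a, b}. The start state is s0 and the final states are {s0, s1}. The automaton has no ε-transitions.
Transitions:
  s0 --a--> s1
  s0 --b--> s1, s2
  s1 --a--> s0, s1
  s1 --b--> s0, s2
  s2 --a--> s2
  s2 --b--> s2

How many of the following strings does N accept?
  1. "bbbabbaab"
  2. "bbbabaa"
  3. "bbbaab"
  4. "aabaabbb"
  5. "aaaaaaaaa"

5

"bbbabbaab": accepted
"bbbabaa": accepted
"bbbaab": accepted
"aabaabbb": accepted
"aaaaaaaaa": accepted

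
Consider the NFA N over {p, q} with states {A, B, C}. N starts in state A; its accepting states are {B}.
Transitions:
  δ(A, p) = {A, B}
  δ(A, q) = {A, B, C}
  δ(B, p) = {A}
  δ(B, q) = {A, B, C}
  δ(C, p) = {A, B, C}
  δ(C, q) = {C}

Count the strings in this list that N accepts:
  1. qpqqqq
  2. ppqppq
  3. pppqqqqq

qpqqqq: accepted
ppqppq: accepted
pppqqqqq: accepted

3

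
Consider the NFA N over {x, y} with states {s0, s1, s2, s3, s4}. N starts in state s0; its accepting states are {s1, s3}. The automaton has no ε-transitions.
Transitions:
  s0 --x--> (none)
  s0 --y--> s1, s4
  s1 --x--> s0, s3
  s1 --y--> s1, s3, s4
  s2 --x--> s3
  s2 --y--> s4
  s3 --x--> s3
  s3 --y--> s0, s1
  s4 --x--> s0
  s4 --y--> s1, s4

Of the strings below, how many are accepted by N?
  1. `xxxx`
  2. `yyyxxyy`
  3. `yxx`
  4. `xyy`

2

`xxxx`: rejected
`yyyxxyy`: accepted
`yxx`: accepted
`xyy`: rejected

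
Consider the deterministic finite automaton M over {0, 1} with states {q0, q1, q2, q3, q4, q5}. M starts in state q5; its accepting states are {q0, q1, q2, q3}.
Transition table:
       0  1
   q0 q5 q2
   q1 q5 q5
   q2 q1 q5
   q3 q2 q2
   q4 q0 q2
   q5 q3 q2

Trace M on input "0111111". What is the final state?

q5

q5 --0--> q3
q3 --1--> q2
q2 --1--> q5
q5 --1--> q2
q2 --1--> q5
q5 --1--> q2
q2 --1--> q5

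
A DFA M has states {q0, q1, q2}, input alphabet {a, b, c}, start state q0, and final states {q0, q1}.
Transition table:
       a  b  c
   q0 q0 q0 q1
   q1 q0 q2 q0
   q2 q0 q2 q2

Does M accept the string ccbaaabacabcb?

q0 --c--> q1
q1 --c--> q0
q0 --b--> q0
q0 --a--> q0
q0 --a--> q0
q0 --a--> q0
q0 --b--> q0
q0 --a--> q0
q0 --c--> q1
q1 --a--> q0
q0 --b--> q0
q0 --c--> q1
q1 --b--> q2
End in state q2, which is not an accepting state.

rejected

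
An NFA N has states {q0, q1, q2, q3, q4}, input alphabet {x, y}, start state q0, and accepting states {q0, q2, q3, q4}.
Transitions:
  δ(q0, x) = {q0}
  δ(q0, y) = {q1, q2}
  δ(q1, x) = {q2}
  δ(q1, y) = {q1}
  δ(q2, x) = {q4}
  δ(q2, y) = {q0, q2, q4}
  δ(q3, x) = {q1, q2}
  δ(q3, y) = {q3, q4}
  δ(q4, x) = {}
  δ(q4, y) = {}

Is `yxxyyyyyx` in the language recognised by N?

Start: {q0}
read y: {q1, q2}
read x: {q2, q4}
read x: {q4}
read y: {}
The reachable set is empty and stays empty for the remaining 5 symbols.
Reachable ∩ accepting = {} — empty.

rejected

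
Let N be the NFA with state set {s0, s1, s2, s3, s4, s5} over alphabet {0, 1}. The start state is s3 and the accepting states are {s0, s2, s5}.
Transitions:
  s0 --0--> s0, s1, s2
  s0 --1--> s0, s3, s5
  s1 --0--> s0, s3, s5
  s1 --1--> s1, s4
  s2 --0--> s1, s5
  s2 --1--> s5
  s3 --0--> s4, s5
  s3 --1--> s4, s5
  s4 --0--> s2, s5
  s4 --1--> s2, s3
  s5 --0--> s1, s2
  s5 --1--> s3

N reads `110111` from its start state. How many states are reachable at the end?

5

Start: {s3}
read 1: {s4, s5}
read 1: {s2, s3}
read 0: {s1, s4, s5}
read 1: {s1, s2, s3, s4}
read 1: {s1, s2, s3, s4, s5}
read 1: {s1, s2, s3, s4, s5}
Final reachable set {s1, s2, s3, s4, s5} has 5 states.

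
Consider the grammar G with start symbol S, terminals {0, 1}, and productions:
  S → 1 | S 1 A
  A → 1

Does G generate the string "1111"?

no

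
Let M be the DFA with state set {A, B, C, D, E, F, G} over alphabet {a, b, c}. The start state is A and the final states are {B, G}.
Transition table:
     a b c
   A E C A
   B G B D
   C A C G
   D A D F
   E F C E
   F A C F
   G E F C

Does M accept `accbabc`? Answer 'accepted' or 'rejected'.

accepted

A --a--> E
E --c--> E
E --c--> E
E --b--> C
C --a--> A
A --b--> C
C --c--> G
End in state G, which is an accepting state.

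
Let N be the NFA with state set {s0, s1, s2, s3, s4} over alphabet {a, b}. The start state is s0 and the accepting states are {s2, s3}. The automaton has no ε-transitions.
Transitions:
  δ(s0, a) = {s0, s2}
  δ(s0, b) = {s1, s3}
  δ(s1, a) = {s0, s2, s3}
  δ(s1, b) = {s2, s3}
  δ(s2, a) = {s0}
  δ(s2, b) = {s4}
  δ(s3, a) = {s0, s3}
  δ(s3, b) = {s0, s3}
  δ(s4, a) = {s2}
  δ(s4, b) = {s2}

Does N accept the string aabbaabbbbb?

Start: {s0}
read a: {s0, s2}
read a: {s0, s2}
read b: {s1, s3, s4}
read b: {s0, s2, s3}
read a: {s0, s2, s3}
read a: {s0, s2, s3}
read b: {s0, s1, s3, s4}
read b: {s0, s1, s2, s3}
read b: {s0, s1, s2, s3, s4}
read b: {s0, s1, s2, s3, s4}
read b: {s0, s1, s2, s3, s4}
Reachable ∩ accepting = {s2, s3} — nonempty.

accepted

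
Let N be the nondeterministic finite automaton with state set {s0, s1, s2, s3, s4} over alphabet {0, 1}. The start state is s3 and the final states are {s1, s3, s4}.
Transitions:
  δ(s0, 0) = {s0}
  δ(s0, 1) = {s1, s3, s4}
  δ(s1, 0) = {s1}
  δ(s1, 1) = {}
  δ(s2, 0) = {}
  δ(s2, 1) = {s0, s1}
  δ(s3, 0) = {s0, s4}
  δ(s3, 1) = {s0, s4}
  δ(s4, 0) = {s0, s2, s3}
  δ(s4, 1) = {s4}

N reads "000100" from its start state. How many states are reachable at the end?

5

Start: {s3}
read 0: {s0, s4}
read 0: {s0, s2, s3}
read 0: {s0, s4}
read 1: {s1, s3, s4}
read 0: {s0, s1, s2, s3, s4}
read 0: {s0, s1, s2, s3, s4}
Final reachable set {s0, s1, s2, s3, s4} has 5 states.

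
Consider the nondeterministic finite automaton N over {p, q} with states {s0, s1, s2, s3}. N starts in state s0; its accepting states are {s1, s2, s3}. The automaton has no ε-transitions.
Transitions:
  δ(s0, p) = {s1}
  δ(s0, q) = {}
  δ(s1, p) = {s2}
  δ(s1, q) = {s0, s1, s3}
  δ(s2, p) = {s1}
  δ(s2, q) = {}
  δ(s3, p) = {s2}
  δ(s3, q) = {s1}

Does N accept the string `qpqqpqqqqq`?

rejected

Start: {s0}
read q: {}
The reachable set is empty and stays empty for the remaining 9 symbols.
Reachable ∩ accepting = {} — empty.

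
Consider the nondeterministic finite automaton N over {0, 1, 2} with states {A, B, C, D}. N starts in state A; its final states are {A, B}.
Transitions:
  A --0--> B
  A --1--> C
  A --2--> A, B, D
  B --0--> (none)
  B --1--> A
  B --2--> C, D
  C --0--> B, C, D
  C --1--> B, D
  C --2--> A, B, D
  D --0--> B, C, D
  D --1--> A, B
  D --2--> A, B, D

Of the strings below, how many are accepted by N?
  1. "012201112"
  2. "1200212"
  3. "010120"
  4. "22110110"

4

"012201112": accepted
"1200212": accepted
"010120": accepted
"22110110": accepted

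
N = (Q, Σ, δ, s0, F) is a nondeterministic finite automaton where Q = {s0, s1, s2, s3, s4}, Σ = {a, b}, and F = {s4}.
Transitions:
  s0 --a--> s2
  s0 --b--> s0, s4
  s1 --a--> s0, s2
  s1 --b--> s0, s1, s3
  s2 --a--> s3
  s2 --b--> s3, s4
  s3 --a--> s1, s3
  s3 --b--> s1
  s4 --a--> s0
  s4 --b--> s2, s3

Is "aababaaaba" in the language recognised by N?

Start: {s0}
read a: {s2}
read a: {s3}
read b: {s1}
read a: {s0, s2}
read b: {s0, s3, s4}
read a: {s0, s1, s2, s3}
read a: {s0, s1, s2, s3}
read a: {s0, s1, s2, s3}
read b: {s0, s1, s3, s4}
read a: {s0, s1, s2, s3}
Reachable ∩ accepting = {} — empty.

rejected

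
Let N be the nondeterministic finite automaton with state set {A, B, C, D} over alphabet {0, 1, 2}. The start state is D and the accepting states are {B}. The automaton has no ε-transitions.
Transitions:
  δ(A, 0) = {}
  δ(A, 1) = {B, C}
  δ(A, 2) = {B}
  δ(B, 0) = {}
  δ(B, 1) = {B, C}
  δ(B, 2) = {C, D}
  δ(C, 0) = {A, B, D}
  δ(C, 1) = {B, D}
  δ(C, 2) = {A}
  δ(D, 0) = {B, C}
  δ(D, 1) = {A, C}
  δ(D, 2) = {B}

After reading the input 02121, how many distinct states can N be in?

4

Start: {D}
read 0: {B, C}
read 2: {A, C, D}
read 1: {A, B, C, D}
read 2: {A, B, C, D}
read 1: {A, B, C, D}
Final reachable set {A, B, C, D} has 4 states.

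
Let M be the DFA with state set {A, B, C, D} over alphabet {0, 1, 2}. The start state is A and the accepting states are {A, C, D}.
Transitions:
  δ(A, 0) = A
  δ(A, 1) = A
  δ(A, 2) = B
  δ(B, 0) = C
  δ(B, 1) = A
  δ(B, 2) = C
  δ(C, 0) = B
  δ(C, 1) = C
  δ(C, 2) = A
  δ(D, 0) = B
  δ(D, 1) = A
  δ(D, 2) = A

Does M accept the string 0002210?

rejected

A --0--> A
A --0--> A
A --0--> A
A --2--> B
B --2--> C
C --1--> C
C --0--> B
End in state B, which is not an accepting state.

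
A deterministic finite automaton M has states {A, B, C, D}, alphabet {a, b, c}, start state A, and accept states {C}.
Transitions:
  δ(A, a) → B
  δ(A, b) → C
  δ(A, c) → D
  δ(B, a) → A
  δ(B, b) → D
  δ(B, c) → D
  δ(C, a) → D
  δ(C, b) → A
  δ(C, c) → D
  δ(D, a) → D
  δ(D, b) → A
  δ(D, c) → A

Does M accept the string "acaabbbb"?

A --a--> B
B --c--> D
D --a--> D
D --a--> D
D --b--> A
A --b--> C
C --b--> A
A --b--> C
End in state C, which is an accepting state.

accepted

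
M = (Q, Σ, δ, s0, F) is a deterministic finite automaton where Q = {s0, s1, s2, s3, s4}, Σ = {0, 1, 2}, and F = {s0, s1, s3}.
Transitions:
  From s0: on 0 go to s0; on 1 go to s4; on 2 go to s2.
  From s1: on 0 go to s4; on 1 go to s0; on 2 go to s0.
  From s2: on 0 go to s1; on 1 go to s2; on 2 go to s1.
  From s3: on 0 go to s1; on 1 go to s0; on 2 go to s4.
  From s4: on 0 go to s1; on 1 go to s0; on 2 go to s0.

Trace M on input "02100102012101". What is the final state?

s0 --0--> s0
s0 --2--> s2
s2 --1--> s2
s2 --0--> s1
s1 --0--> s4
s4 --1--> s0
s0 --0--> s0
s0 --2--> s2
s2 --0--> s1
s1 --1--> s0
s0 --2--> s2
s2 --1--> s2
s2 --0--> s1
s1 --1--> s0

s0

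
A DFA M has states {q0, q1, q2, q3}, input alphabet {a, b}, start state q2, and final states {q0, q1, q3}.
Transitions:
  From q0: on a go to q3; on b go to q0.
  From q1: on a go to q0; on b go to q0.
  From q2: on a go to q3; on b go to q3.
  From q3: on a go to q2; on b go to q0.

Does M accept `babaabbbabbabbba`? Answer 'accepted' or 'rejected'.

q2 --b--> q3
q3 --a--> q2
q2 --b--> q3
q3 --a--> q2
q2 --a--> q3
q3 --b--> q0
q0 --b--> q0
q0 --b--> q0
q0 --a--> q3
q3 --b--> q0
q0 --b--> q0
q0 --a--> q3
q3 --b--> q0
q0 --b--> q0
q0 --b--> q0
q0 --a--> q3
End in state q3, which is an accepting state.

accepted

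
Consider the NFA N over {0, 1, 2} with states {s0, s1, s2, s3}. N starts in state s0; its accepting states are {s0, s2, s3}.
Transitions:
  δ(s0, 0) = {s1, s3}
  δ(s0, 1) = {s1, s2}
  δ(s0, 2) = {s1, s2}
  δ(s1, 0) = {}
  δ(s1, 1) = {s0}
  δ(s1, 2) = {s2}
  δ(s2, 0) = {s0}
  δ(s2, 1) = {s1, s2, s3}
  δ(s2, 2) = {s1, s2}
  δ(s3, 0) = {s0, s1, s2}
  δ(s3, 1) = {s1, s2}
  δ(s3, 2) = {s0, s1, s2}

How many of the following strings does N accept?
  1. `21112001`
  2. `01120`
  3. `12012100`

3

`21112001`: accepted
`01120`: accepted
`12012100`: accepted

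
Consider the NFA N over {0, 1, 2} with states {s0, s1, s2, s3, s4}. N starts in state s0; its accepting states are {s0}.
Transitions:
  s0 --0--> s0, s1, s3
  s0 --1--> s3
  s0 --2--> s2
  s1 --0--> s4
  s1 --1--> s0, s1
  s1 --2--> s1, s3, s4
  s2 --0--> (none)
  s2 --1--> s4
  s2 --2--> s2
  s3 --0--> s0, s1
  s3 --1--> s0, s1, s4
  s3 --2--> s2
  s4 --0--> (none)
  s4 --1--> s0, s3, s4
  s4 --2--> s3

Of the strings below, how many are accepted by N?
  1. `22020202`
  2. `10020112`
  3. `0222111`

1

`22020202`: rejected
`10020112`: rejected
`0222111`: accepted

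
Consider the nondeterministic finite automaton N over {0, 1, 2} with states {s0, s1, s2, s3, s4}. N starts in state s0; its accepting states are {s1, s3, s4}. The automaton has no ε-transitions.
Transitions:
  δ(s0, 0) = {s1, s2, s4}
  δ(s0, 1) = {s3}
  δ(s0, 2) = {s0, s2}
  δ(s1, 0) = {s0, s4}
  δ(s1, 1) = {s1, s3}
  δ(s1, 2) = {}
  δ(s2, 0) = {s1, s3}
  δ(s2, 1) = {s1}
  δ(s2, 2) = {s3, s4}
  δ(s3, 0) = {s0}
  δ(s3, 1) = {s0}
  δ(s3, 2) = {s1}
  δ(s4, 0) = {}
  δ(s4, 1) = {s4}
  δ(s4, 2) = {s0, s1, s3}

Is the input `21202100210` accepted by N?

accepted

Start: {s0}
read 2: {s0, s2}
read 1: {s1, s3}
read 2: {s1}
read 0: {s0, s4}
read 2: {s0, s1, s2, s3}
read 1: {s0, s1, s3}
read 0: {s0, s1, s2, s4}
read 0: {s0, s1, s2, s3, s4}
read 2: {s0, s1, s2, s3, s4}
read 1: {s0, s1, s3, s4}
read 0: {s0, s1, s2, s4}
Reachable ∩ accepting = {s1, s4} — nonempty.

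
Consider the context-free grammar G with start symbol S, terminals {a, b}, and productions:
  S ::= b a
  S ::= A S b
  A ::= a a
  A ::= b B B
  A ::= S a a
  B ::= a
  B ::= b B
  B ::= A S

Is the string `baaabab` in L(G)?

S ⇒ ASb ⇒ SaaSb ⇒ baaaSb ⇒ baaabab

yes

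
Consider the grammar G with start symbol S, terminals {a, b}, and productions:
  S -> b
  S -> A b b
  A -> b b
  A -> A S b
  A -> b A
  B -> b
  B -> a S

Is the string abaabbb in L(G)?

no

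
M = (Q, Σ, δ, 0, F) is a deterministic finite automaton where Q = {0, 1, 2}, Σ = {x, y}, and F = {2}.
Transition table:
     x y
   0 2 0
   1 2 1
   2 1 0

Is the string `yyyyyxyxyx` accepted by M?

accepted

0 --y--> 0
0 --y--> 0
0 --y--> 0
0 --y--> 0
0 --y--> 0
0 --x--> 2
2 --y--> 0
0 --x--> 2
2 --y--> 0
0 --x--> 2
End in state 2, which is an accepting state.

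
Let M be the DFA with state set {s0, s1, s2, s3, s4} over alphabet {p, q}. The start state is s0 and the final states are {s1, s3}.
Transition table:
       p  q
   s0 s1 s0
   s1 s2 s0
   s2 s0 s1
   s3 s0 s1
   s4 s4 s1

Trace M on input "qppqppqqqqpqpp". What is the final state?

s2

s0 --q--> s0
s0 --p--> s1
s1 --p--> s2
s2 --q--> s1
s1 --p--> s2
s2 --p--> s0
s0 --q--> s0
s0 --q--> s0
s0 --q--> s0
s0 --q--> s0
s0 --p--> s1
s1 --q--> s0
s0 --p--> s1
s1 --p--> s2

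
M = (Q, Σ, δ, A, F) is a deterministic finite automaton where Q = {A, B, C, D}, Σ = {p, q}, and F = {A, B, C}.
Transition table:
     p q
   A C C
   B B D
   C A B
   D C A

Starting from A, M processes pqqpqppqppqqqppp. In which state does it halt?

A --p--> C
C --q--> B
B --q--> D
D --p--> C
C --q--> B
B --p--> B
B --p--> B
B --q--> D
D --p--> C
C --p--> A
A --q--> C
C --q--> B
B --q--> D
D --p--> C
C --p--> A
A --p--> C

C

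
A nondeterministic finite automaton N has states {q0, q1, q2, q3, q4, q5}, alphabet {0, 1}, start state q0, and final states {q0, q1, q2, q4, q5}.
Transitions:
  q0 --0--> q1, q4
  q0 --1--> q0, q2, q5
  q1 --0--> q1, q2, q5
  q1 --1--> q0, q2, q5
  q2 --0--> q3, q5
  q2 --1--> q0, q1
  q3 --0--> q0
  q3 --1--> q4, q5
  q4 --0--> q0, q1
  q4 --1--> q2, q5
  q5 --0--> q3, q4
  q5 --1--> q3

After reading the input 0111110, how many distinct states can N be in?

6

Start: {q0}
read 0: {q1, q4}
read 1: {q0, q2, q5}
read 1: {q0, q1, q2, q3, q5}
read 1: {q0, q1, q2, q3, q4, q5}
read 1: {q0, q1, q2, q3, q4, q5}
read 1: {q0, q1, q2, q3, q4, q5}
read 0: {q0, q1, q2, q3, q4, q5}
Final reachable set {q0, q1, q2, q3, q4, q5} has 6 states.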